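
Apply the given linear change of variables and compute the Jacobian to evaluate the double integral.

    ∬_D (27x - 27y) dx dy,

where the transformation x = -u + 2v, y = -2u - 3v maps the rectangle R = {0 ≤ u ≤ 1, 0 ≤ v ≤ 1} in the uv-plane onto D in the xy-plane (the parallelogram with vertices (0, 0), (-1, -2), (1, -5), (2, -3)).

Compute the Jacobian determinant of (x, y) with respect to (u, v):

    ∂(x,y)/∂(u,v) = | -1  2 | = (-1)(-3) - (2)(-2) = 7.
                   | -2  -3 |

Its absolute value is |J| = 7 (the area scaling factor).

Substituting x = -u + 2v, y = -2u - 3v into the integrand,

    27x - 27y → 27u + 135v,

so the integral becomes

    ∬_R (27u + 135v) · |J| du dv = ∫_0^1 ∫_0^1 (189u + 945v) dv du.

Inner (v): 189u + 945/2.
Outer (u): 567.

Therefore ∬_D (27x - 27y) dx dy = 567.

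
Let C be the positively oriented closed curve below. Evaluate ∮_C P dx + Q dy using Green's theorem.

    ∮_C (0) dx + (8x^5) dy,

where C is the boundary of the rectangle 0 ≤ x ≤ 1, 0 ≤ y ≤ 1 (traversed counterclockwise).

Green's theorem converts the closed line integral into a double integral over the enclosed region D:

    ∮_C P dx + Q dy = ∬_D (∂Q/∂x - ∂P/∂y) dA.

Here P = 0, Q = 8x^5, so

    ∂Q/∂x = 40x^4,    ∂P/∂y = 0,
    ∂Q/∂x - ∂P/∂y = 40x^4.

D is the region 0 ≤ x ≤ 1, 0 ≤ y ≤ 1. Evaluating the double integral:

    ∬_D (40x^4) dA = ∫_0^{1} ∫_0^{1} (40x^4) dy dx.

Inner (y from 0 to 1): 40x^4.
Outer (x from 0 to 1): 8.

Therefore ∮_C P dx + Q dy = 8.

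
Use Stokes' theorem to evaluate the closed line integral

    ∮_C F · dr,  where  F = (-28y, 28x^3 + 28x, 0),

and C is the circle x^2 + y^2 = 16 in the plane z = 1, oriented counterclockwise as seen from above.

Let S be the flat disk x^2 + y^2 ≤ 16 in the plane z = 1, with upward unit normal n̂ = ẑ. By Stokes' theorem,

    ∮_C F · dr = ∬_S (∇ × F) · n̂ dS = ∬_D (curl F)_z dA,

where D is the disk x^2 + y^2 ≤ 16.

Compute the curl of F = (-28y, 28x^3 + 28x, 0):
    (∇ × F)_x = ∂F_z/∂y - ∂F_y/∂z = 0,
    (∇ × F)_y = ∂F_x/∂z - ∂F_z/∂x = 0,
    (∇ × F)_z = ∂F_y/∂x - ∂F_x/∂y = 84x^2 + 56.

On z = 1, (curl F)_z = 84x^2 + 56.

Convert to polar (x = r cos θ, y = r sin θ, dA = r dr dθ); the integrand becomes 84r^2cos(θ)^2 + 56, so

    ∬_D (curl F)_z dA = ∫_0^{2π} ∫_0^{4} (84r^2cos(θ)^2 + 56) · r dr dθ.

Inner (r from 0 to 4): 5376cos(θ)^2 + 448.
Outer (θ from 0 to 2π): 6272π.

Therefore ∮_C F · dr = 6272π.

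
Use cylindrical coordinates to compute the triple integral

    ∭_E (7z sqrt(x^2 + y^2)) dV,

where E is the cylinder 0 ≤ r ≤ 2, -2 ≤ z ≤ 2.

In cylindrical coordinates, x = r cos(θ), y = r sin(θ), z = z, and dV = r dr dθ dz.

The integrand becomes 7r z, so

    ∭_E (7z sqrt(x^2 + y^2)) dV = ∫_{0}^{2π} ∫_{0}^{2} ∫_{-2}^{2} (7r z) · r dz dr dθ.

Inner (z): 0.
Middle (r from 0 to 2): 0.
Outer (θ): 0.

Therefore the triple integral equals 0.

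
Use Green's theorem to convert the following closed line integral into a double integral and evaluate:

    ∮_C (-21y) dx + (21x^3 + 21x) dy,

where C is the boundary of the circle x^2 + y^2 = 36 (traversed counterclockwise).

Green's theorem converts the closed line integral into a double integral over the enclosed region D:

    ∮_C P dx + Q dy = ∬_D (∂Q/∂x - ∂P/∂y) dA.

Here P = -21y, Q = 21x^3 + 21x, so

    ∂Q/∂x = 63x^2 + 21,    ∂P/∂y = -21,
    ∂Q/∂x - ∂P/∂y = 63x^2 + 42.

D is the region x^2 + y^2 ≤ 36. Evaluating the double integral:

In polar coordinates (x = r cos θ, y = r sin θ, dA = r dr dθ) the integrand becomes 63r^2cos(θ)^2 + 42, so

    ∬_D (63x^2 + 42) dA = ∫_0^{2π} ∫_0^{6} (63r^2cos(θ)^2 + 42) · r dr dθ.

Inner (r from 0 to 6): 20412cos(θ)^2 + 756.
Outer (θ from 0 to 2π): 21924π.

Therefore ∮_C P dx + Q dy = 21924π.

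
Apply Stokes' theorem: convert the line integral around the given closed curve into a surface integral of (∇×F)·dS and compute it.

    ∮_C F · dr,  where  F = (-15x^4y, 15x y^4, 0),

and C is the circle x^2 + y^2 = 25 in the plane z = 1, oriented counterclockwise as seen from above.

Let S be the flat disk x^2 + y^2 ≤ 25 in the plane z = 1, with upward unit normal n̂ = ẑ. By Stokes' theorem,

    ∮_C F · dr = ∬_S (∇ × F) · n̂ dS = ∬_D (curl F)_z dA,

where D is the disk x^2 + y^2 ≤ 25.

Compute the curl of F = (-15x^4y, 15x y^4, 0):
    (∇ × F)_x = ∂F_z/∂y - ∂F_y/∂z = 0,
    (∇ × F)_y = ∂F_x/∂z - ∂F_z/∂x = 0,
    (∇ × F)_z = ∂F_y/∂x - ∂F_x/∂y = 15x^4 + 15y^4.

On z = 1, (curl F)_z = 15x^4 + 15y^4.

Convert to polar (x = r cos θ, y = r sin θ, dA = r dr dθ); the integrand becomes 15r^4(sin(θ)^4 + cos(θ)^4), so

    ∬_D (curl F)_z dA = ∫_0^{2π} ∫_0^{5} (15r^4(sin(θ)^4 + cos(θ)^4)) · r dr dθ.

Inner (r from 0 to 5): 78125sin(θ)^4/2 + 78125cos(θ)^4/2.
Outer (θ from 0 to 2π): 234375π/4.

Therefore ∮_C F · dr = 234375π/4.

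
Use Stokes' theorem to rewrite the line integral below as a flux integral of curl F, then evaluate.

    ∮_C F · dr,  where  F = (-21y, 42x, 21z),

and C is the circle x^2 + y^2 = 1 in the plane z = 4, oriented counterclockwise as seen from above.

Let S be the flat disk x^2 + y^2 ≤ 1 in the plane z = 4, with upward unit normal n̂ = ẑ. By Stokes' theorem,

    ∮_C F · dr = ∬_S (∇ × F) · n̂ dS = ∬_D (curl F)_z dA,

where D is the disk x^2 + y^2 ≤ 1.

Compute the curl of F = (-21y, 42x, 21z):
    (∇ × F)_x = ∂F_z/∂y - ∂F_y/∂z = 0,
    (∇ × F)_y = ∂F_x/∂z - ∂F_z/∂x = 0,
    (∇ × F)_z = ∂F_y/∂x - ∂F_x/∂y = 63.

On z = 4, (curl F)_z = 63.

Convert to polar (x = r cos θ, y = r sin θ, dA = r dr dθ); the integrand becomes 63, so

    ∬_D (curl F)_z dA = ∫_0^{2π} ∫_0^{1} (63) · r dr dθ.

Inner (r from 0 to 1): 63/2.
Outer (θ from 0 to 2π): 63π.

Therefore ∮_C F · dr = 63π.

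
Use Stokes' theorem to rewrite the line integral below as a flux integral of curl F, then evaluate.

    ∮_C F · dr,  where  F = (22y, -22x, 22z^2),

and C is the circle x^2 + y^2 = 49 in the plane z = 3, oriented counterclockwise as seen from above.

Let S be the flat disk x^2 + y^2 ≤ 49 in the plane z = 3, with upward unit normal n̂ = ẑ. By Stokes' theorem,

    ∮_C F · dr = ∬_S (∇ × F) · n̂ dS = ∬_D (curl F)_z dA,

where D is the disk x^2 + y^2 ≤ 49.

Compute the curl of F = (22y, -22x, 22z^2):
    (∇ × F)_x = ∂F_z/∂y - ∂F_y/∂z = 0,
    (∇ × F)_y = ∂F_x/∂z - ∂F_z/∂x = 0,
    (∇ × F)_z = ∂F_y/∂x - ∂F_x/∂y = -44.

On z = 3, (curl F)_z = -44.

Convert to polar (x = r cos θ, y = r sin θ, dA = r dr dθ); the integrand becomes -44, so

    ∬_D (curl F)_z dA = ∫_0^{2π} ∫_0^{7} (-44) · r dr dθ.

Inner (r from 0 to 7): -1078.
Outer (θ from 0 to 2π): -2156π.

Therefore ∮_C F · dr = -2156π.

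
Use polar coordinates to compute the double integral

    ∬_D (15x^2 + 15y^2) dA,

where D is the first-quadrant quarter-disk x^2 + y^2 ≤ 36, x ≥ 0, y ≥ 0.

The region D is 0 ≤ r ≤ 6, 0 ≤ θ ≤ π/2 in polar coordinates, where x = r cos(θ), y = r sin(θ), and dA = r dr dθ.

Under the substitution, the integrand becomes 15r^2, so

    ∬_D (15x^2 + 15y^2) dA = ∫_{0}^{π/2} ∫_{0}^{6} (15r^2) · r dr dθ.

Inner integral (in r): ∫_{0}^{6} (15r^2) · r dr = 4860.

Outer integral (in θ): ∫_{0}^{π/2} (4860) dθ = 2430π.

Therefore ∬_D (15x^2 + 15y^2) dA = 2430π.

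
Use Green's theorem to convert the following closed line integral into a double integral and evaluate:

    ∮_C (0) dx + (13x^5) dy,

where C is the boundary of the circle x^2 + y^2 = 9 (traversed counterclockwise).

Green's theorem converts the closed line integral into a double integral over the enclosed region D:

    ∮_C P dx + Q dy = ∬_D (∂Q/∂x - ∂P/∂y) dA.

Here P = 0, Q = 13x^5, so

    ∂Q/∂x = 65x^4,    ∂P/∂y = 0,
    ∂Q/∂x - ∂P/∂y = 65x^4.

D is the region x^2 + y^2 ≤ 9. Evaluating the double integral:

In polar coordinates (x = r cos θ, y = r sin θ, dA = r dr dθ) the integrand becomes 65r^4cos(θ)^4, so

    ∬_D (65x^4) dA = ∫_0^{2π} ∫_0^{3} (65r^4cos(θ)^4) · r dr dθ.

Inner (r from 0 to 3): 15795cos(θ)^4/2.
Outer (θ from 0 to 2π): 47385π/8.

Therefore ∮_C P dx + Q dy = 47385π/8.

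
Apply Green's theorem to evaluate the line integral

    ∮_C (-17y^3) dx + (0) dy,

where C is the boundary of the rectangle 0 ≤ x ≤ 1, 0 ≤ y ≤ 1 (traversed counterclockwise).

Green's theorem converts the closed line integral into a double integral over the enclosed region D:

    ∮_C P dx + Q dy = ∬_D (∂Q/∂x - ∂P/∂y) dA.

Here P = -17y^3, Q = 0, so

    ∂Q/∂x = 0,    ∂P/∂y = -51y^2,
    ∂Q/∂x - ∂P/∂y = 51y^2.

D is the region 0 ≤ x ≤ 1, 0 ≤ y ≤ 1. Evaluating the double integral:

    ∬_D (51y^2) dA = ∫_0^{1} ∫_0^{1} (51y^2) dy dx.

Inner (y from 0 to 1): 17.
Outer (x from 0 to 1): 17.

Therefore ∮_C P dx + Q dy = 17.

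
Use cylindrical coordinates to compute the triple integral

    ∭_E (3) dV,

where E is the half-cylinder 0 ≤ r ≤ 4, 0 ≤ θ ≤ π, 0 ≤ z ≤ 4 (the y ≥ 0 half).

In cylindrical coordinates, x = r cos(θ), y = r sin(θ), z = z, and dV = r dr dθ dz.

The integrand becomes 3, so

    ∭_E (3) dV = ∫_{0}^{π} ∫_{0}^{4} ∫_{0}^{4} (3) · r dz dr dθ.

Inner (z): 12r.
Middle (r from 0 to 4): 96.
Outer (θ): 96π.

Therefore the triple integral equals 96π.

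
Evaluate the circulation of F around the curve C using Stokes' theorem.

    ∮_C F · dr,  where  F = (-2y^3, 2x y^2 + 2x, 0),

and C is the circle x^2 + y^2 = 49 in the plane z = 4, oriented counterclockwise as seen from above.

Let S be the flat disk x^2 + y^2 ≤ 49 in the plane z = 4, with upward unit normal n̂ = ẑ. By Stokes' theorem,

    ∮_C F · dr = ∬_S (∇ × F) · n̂ dS = ∬_D (curl F)_z dA,

where D is the disk x^2 + y^2 ≤ 49.

Compute the curl of F = (-2y^3, 2x y^2 + 2x, 0):
    (∇ × F)_x = ∂F_z/∂y - ∂F_y/∂z = 0,
    (∇ × F)_y = ∂F_x/∂z - ∂F_z/∂x = 0,
    (∇ × F)_z = ∂F_y/∂x - ∂F_x/∂y = 8y^2 + 2.

On z = 4, (curl F)_z = 8y^2 + 2.

Convert to polar (x = r cos θ, y = r sin θ, dA = r dr dθ); the integrand becomes 8r^2sin(θ)^2 + 2, so

    ∬_D (curl F)_z dA = ∫_0^{2π} ∫_0^{7} (8r^2sin(θ)^2 + 2) · r dr dθ.

Inner (r from 0 to 7): 4802sin(θ)^2 + 49.
Outer (θ from 0 to 2π): 4900π.

Therefore ∮_C F · dr = 4900π.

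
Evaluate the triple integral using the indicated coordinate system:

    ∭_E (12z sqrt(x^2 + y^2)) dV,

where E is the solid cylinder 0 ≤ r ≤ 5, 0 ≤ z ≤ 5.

In cylindrical coordinates, x = r cos(θ), y = r sin(θ), z = z, and dV = r dr dθ dz.

The integrand becomes 12r z, so

    ∭_E (12z sqrt(x^2 + y^2)) dV = ∫_{0}^{2π} ∫_{0}^{5} ∫_{0}^{5} (12r z) · r dz dr dθ.

Inner (z): 150r^2.
Middle (r from 0 to 5): 6250.
Outer (θ): 12500π.

Therefore the triple integral equals 12500π.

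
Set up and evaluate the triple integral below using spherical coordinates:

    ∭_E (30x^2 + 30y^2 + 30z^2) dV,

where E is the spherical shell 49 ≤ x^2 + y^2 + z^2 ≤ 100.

In spherical coordinates, x = ρ sin(φ) cos(θ), y = ρ sin(φ) sin(θ), z = ρ cos(φ), and dV = ρ^2 sin(φ) dρ dφ dθ.

The integrand becomes 30ρ^2, so

    ∭_E (30x^2 + 30y^2 + 30z^2) dV = ∫_{0}^{2π} ∫_{0}^{π} ∫_{7}^{10} (30ρ^2) · ρ^2 sin(φ) dρ dφ dθ.

Inner (ρ): 499158sin(φ).
Middle (φ): 998316.
Outer (θ): 1996632π.

Therefore the triple integral equals 1996632π.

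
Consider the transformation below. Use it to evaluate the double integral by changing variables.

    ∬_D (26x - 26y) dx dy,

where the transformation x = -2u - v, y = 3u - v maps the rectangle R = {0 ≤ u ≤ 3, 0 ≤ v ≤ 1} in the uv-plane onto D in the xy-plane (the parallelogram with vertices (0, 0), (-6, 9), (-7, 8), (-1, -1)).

Compute the Jacobian determinant of (x, y) with respect to (u, v):

    ∂(x,y)/∂(u,v) = | -2  -1 | = (-2)(-1) - (-1)(3) = 5.
                   | 3  -1 |

Its absolute value is |J| = 5 (the area scaling factor).

Substituting x = -2u - v, y = 3u - v into the integrand,

    26x - 26y → -130u,

so the integral becomes

    ∬_R (-130u) · |J| du dv = ∫_0^3 ∫_0^1 (-650u) dv du.

Inner (v): -650u.
Outer (u): -2925.

Therefore ∬_D (26x - 26y) dx dy = -2925.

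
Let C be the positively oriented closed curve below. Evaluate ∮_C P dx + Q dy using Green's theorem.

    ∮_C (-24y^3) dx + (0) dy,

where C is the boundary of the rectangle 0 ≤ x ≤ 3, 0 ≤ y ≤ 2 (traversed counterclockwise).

Green's theorem converts the closed line integral into a double integral over the enclosed region D:

    ∮_C P dx + Q dy = ∬_D (∂Q/∂x - ∂P/∂y) dA.

Here P = -24y^3, Q = 0, so

    ∂Q/∂x = 0,    ∂P/∂y = -72y^2,
    ∂Q/∂x - ∂P/∂y = 72y^2.

D is the region 0 ≤ x ≤ 3, 0 ≤ y ≤ 2. Evaluating the double integral:

    ∬_D (72y^2) dA = ∫_0^{3} ∫_0^{2} (72y^2) dy dx.

Inner (y from 0 to 2): 192.
Outer (x from 0 to 3): 576.

Therefore ∮_C P dx + Q dy = 576.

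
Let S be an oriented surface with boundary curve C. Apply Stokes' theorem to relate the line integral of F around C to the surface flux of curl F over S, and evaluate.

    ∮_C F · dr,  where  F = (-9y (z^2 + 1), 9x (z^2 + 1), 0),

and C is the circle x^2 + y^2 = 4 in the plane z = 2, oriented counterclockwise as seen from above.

Let S be the flat disk x^2 + y^2 ≤ 4 in the plane z = 2, with upward unit normal n̂ = ẑ. By Stokes' theorem,

    ∮_C F · dr = ∬_S (∇ × F) · n̂ dS = ∬_D (curl F)_z dA,

where D is the disk x^2 + y^2 ≤ 4.

Compute the curl of F = (-9y (z^2 + 1), 9x (z^2 + 1), 0):
    (∇ × F)_x = ∂F_z/∂y - ∂F_y/∂z = -18x z,
    (∇ × F)_y = ∂F_x/∂z - ∂F_z/∂x = -18y z,
    (∇ × F)_z = ∂F_y/∂x - ∂F_x/∂y = 18z^2 + 18.

On z = 2, (curl F)_z = 90.

Convert to polar (x = r cos θ, y = r sin θ, dA = r dr dθ); the integrand becomes 90, so

    ∬_D (curl F)_z dA = ∫_0^{2π} ∫_0^{2} (90) · r dr dθ.

Inner (r from 0 to 2): 180.
Outer (θ from 0 to 2π): 360π.

Therefore ∮_C F · dr = 360π.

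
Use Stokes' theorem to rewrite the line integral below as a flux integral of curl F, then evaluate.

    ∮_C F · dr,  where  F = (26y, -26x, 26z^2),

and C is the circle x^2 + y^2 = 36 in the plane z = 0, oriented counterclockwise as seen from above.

Let S be the flat disk x^2 + y^2 ≤ 36 in the plane z = 0, with upward unit normal n̂ = ẑ. By Stokes' theorem,

    ∮_C F · dr = ∬_S (∇ × F) · n̂ dS = ∬_D (curl F)_z dA,

where D is the disk x^2 + y^2 ≤ 36.

Compute the curl of F = (26y, -26x, 26z^2):
    (∇ × F)_x = ∂F_z/∂y - ∂F_y/∂z = 0,
    (∇ × F)_y = ∂F_x/∂z - ∂F_z/∂x = 0,
    (∇ × F)_z = ∂F_y/∂x - ∂F_x/∂y = -52.

On z = 0, (curl F)_z = -52.

Convert to polar (x = r cos θ, y = r sin θ, dA = r dr dθ); the integrand becomes -52, so

    ∬_D (curl F)_z dA = ∫_0^{2π} ∫_0^{6} (-52) · r dr dθ.

Inner (r from 0 to 6): -936.
Outer (θ from 0 to 2π): -1872π.

Therefore ∮_C F · dr = -1872π.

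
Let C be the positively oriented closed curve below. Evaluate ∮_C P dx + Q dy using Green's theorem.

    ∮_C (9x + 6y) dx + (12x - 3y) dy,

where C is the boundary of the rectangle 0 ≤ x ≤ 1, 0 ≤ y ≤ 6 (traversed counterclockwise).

Green's theorem converts the closed line integral into a double integral over the enclosed region D:

    ∮_C P dx + Q dy = ∬_D (∂Q/∂x - ∂P/∂y) dA.

Here P = 9x + 6y, Q = 12x - 3y, so

    ∂Q/∂x = 12,    ∂P/∂y = 6,
    ∂Q/∂x - ∂P/∂y = 6.

D is the region 0 ≤ x ≤ 1, 0 ≤ y ≤ 6. Evaluating the double integral:

    ∬_D (6) dA = ∫_0^{1} ∫_0^{6} (6) dy dx.

Inner (y from 0 to 6): 36.
Outer (x from 0 to 1): 36.

Therefore ∮_C P dx + Q dy = 36.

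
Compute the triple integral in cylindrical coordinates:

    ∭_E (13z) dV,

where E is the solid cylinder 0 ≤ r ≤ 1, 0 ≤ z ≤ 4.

In cylindrical coordinates, x = r cos(θ), y = r sin(θ), z = z, and dV = r dr dθ dz.

The integrand becomes 13z, so

    ∭_E (13z) dV = ∫_{0}^{2π} ∫_{0}^{1} ∫_{0}^{4} (13z) · r dz dr dθ.

Inner (z): 104r.
Middle (r from 0 to 1): 52.
Outer (θ): 104π.

Therefore the triple integral equals 104π.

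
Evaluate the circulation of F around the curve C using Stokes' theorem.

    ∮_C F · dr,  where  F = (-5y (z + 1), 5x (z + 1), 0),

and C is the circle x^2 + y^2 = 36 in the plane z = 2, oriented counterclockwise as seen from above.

Let S be the flat disk x^2 + y^2 ≤ 36 in the plane z = 2, with upward unit normal n̂ = ẑ. By Stokes' theorem,

    ∮_C F · dr = ∬_S (∇ × F) · n̂ dS = ∬_D (curl F)_z dA,

where D is the disk x^2 + y^2 ≤ 36.

Compute the curl of F = (-5y (z + 1), 5x (z + 1), 0):
    (∇ × F)_x = ∂F_z/∂y - ∂F_y/∂z = -5x,
    (∇ × F)_y = ∂F_x/∂z - ∂F_z/∂x = -5y,
    (∇ × F)_z = ∂F_y/∂x - ∂F_x/∂y = 10z + 10.

On z = 2, (curl F)_z = 30.

Convert to polar (x = r cos θ, y = r sin θ, dA = r dr dθ); the integrand becomes 30, so

    ∬_D (curl F)_z dA = ∫_0^{2π} ∫_0^{6} (30) · r dr dθ.

Inner (r from 0 to 6): 540.
Outer (θ from 0 to 2π): 1080π.

Therefore ∮_C F · dr = 1080π.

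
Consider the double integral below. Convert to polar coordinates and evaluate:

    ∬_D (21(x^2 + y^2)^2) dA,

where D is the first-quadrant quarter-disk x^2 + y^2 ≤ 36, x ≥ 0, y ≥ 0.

The region D is 0 ≤ r ≤ 6, 0 ≤ θ ≤ π/2 in polar coordinates, where x = r cos(θ), y = r sin(θ), and dA = r dr dθ.

Under the substitution, the integrand becomes 21r^4, so

    ∬_D (21(x^2 + y^2)^2) dA = ∫_{0}^{π/2} ∫_{0}^{6} (21r^4) · r dr dθ.

Inner integral (in r): ∫_{0}^{6} (21r^4) · r dr = 163296.

Outer integral (in θ): ∫_{0}^{π/2} (163296) dθ = 81648π.

Therefore ∬_D (21(x^2 + y^2)^2) dA = 81648π.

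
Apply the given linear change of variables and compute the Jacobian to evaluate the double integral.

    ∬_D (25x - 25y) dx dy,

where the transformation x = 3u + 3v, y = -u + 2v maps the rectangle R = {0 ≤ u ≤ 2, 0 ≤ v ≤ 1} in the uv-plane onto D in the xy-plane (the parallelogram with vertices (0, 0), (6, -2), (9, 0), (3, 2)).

Compute the Jacobian determinant of (x, y) with respect to (u, v):

    ∂(x,y)/∂(u,v) = | 3  3 | = (3)(2) - (3)(-1) = 9.
                   | -1  2 |

Its absolute value is |J| = 9 (the area scaling factor).

Substituting x = 3u + 3v, y = -u + 2v into the integrand,

    25x - 25y → 100u + 25v,

so the integral becomes

    ∬_R (100u + 25v) · |J| du dv = ∫_0^2 ∫_0^1 (900u + 225v) dv du.

Inner (v): 900u + 225/2.
Outer (u): 2025.

Therefore ∬_D (25x - 25y) dx dy = 2025.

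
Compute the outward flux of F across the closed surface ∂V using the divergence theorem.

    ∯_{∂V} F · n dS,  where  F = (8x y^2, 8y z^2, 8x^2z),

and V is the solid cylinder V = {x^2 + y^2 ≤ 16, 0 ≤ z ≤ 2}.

By the divergence theorem,

    ∯_{∂V} F · n dS = ∭_V (∇ · F) dV.

Compute the divergence:
    ∇ · F = ∂F_x/∂x + ∂F_y/∂y + ∂F_z/∂z = 8y^2 + 8z^2 + 8x^2 = 8x^2 + 8y^2 + 8z^2.

In cylindrical coordinates, x = r cos(θ), y = r sin(θ), z = z, dV = r dr dθ dz, with 0 ≤ r ≤ 4, 0 ≤ θ ≤ 2π, 0 ≤ z ≤ 2.

The integrand, after substitution and multiplying by the volume element, becomes (8r^2 + 8z^2) · r, so

    ∭_V (∇·F) dV = ∫_0^{2π} ∫_0^{4} ∫_0^{2} (8r^2 + 8z^2) · r dz dr dθ.

Inner (z from 0 to 2): 16r (r^2 + 4/3).
Middle (r from 0 to 4): 3584/3.
Outer (θ from 0 to 2π): 7168π/3.

Therefore ∯_{∂V} F · n dS = 7168π/3.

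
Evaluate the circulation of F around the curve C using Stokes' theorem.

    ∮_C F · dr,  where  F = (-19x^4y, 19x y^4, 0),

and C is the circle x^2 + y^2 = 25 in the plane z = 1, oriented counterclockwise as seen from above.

Let S be the flat disk x^2 + y^2 ≤ 25 in the plane z = 1, with upward unit normal n̂ = ẑ. By Stokes' theorem,

    ∮_C F · dr = ∬_S (∇ × F) · n̂ dS = ∬_D (curl F)_z dA,

where D is the disk x^2 + y^2 ≤ 25.

Compute the curl of F = (-19x^4y, 19x y^4, 0):
    (∇ × F)_x = ∂F_z/∂y - ∂F_y/∂z = 0,
    (∇ × F)_y = ∂F_x/∂z - ∂F_z/∂x = 0,
    (∇ × F)_z = ∂F_y/∂x - ∂F_x/∂y = 19x^4 + 19y^4.

On z = 1, (curl F)_z = 19x^4 + 19y^4.

Convert to polar (x = r cos θ, y = r sin θ, dA = r dr dθ); the integrand becomes 19r^4(sin(θ)^4 + cos(θ)^4), so

    ∬_D (curl F)_z dA = ∫_0^{2π} ∫_0^{5} (19r^4(sin(θ)^4 + cos(θ)^4)) · r dr dθ.

Inner (r from 0 to 5): 296875sin(θ)^4/6 + 296875cos(θ)^4/6.
Outer (θ from 0 to 2π): 296875π/4.

Therefore ∮_C F · dr = 296875π/4.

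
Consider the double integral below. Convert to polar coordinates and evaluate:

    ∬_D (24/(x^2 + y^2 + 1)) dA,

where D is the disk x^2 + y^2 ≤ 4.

The region D is 0 ≤ r ≤ 2, 0 ≤ θ ≤ 2π in polar coordinates, where x = r cos(θ), y = r sin(θ), and dA = r dr dθ.

Under the substitution, the integrand becomes 24/(r^2 + 1), so

    ∬_D (24/(x^2 + y^2 + 1)) dA = ∫_{0}^{2π} ∫_{0}^{2} (24/(r^2 + 1)) · r dr dθ.

Inner integral (in r): ∫_{0}^{2} (24/(r^2 + 1)) · r dr = log(244140625).

Outer integral (in θ): ∫_{0}^{2π} (log(244140625)) dθ = 24π log(5).

Therefore ∬_D (24/(x^2 + y^2 + 1)) dA = 24π log(5).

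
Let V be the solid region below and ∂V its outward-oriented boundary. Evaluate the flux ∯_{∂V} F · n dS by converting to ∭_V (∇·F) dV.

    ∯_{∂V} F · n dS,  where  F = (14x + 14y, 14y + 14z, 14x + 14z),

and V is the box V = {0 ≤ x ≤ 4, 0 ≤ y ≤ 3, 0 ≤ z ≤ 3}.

By the divergence theorem,

    ∯_{∂V} F · n dS = ∭_V (∇ · F) dV.

Compute the divergence:
    ∇ · F = ∂F_x/∂x + ∂F_y/∂y + ∂F_z/∂z = 14 + 14 + 14 = 42.

V is a rectangular box, so dV = dx dy dz with 0 ≤ x ≤ 4, 0 ≤ y ≤ 3, 0 ≤ z ≤ 3.

Integrate (42) over V as an iterated integral:

    ∭_V (∇·F) dV = ∫_0^{4} ∫_0^{3} ∫_0^{3} (42) dz dy dx.

Inner (z from 0 to 3): 126.
Middle (y from 0 to 3): 378.
Outer (x from 0 to 4): 1512.

Therefore ∯_{∂V} F · n dS = 1512.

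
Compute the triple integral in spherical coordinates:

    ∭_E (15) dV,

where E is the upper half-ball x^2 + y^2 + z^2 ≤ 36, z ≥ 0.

In spherical coordinates, x = ρ sin(φ) cos(θ), y = ρ sin(φ) sin(θ), z = ρ cos(φ), and dV = ρ^2 sin(φ) dρ dφ dθ.

The integrand becomes 15, so

    ∭_E (15) dV = ∫_{0}^{2π} ∫_{0}^{π/2} ∫_{0}^{6} (15) · ρ^2 sin(φ) dρ dφ dθ.

Inner (ρ): 1080sin(φ).
Middle (φ): 1080.
Outer (θ): 2160π.

Therefore the triple integral equals 2160π.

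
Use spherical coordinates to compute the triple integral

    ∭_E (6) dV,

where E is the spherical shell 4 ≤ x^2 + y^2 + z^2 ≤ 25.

In spherical coordinates, x = ρ sin(φ) cos(θ), y = ρ sin(φ) sin(θ), z = ρ cos(φ), and dV = ρ^2 sin(φ) dρ dφ dθ.

The integrand becomes 6, so

    ∭_E (6) dV = ∫_{0}^{2π} ∫_{0}^{π} ∫_{2}^{5} (6) · ρ^2 sin(φ) dρ dφ dθ.

Inner (ρ): 234sin(φ).
Middle (φ): 468.
Outer (θ): 936π.

Therefore the triple integral equals 936π.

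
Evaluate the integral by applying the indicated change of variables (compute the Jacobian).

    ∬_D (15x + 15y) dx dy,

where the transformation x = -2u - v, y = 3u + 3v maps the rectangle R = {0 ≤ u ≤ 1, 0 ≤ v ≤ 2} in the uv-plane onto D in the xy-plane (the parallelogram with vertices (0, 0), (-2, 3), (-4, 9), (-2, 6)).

Compute the Jacobian determinant of (x, y) with respect to (u, v):

    ∂(x,y)/∂(u,v) = | -2  -1 | = (-2)(3) - (-1)(3) = -3.
                   | 3  3 |

Its absolute value is |J| = 3 (the area scaling factor).

Substituting x = -2u - v, y = 3u + 3v into the integrand,

    15x + 15y → 15u + 30v,

so the integral becomes

    ∬_R (15u + 30v) · |J| du dv = ∫_0^1 ∫_0^2 (45u + 90v) dv du.

Inner (v): 90u + 180.
Outer (u): 225.

Therefore ∬_D (15x + 15y) dx dy = 225.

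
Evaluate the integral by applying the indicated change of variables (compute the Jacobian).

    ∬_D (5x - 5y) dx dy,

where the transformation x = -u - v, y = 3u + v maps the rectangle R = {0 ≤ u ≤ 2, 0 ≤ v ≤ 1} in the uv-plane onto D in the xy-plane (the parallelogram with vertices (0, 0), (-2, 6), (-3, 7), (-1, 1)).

Compute the Jacobian determinant of (x, y) with respect to (u, v):

    ∂(x,y)/∂(u,v) = | -1  -1 | = (-1)(1) - (-1)(3) = 2.
                   | 3  1 |

Its absolute value is |J| = 2 (the area scaling factor).

Substituting x = -u - v, y = 3u + v into the integrand,

    5x - 5y → -20u - 10v,

so the integral becomes

    ∬_R (-20u - 10v) · |J| du dv = ∫_0^2 ∫_0^1 (-40u - 20v) dv du.

Inner (v): -40u - 10.
Outer (u): -100.

Therefore ∬_D (5x - 5y) dx dy = -100.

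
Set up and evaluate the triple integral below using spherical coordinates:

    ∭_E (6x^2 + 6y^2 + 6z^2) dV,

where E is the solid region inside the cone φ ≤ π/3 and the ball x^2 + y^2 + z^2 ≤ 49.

In spherical coordinates, x = ρ sin(φ) cos(θ), y = ρ sin(φ) sin(θ), z = ρ cos(φ), and dV = ρ^2 sin(φ) dρ dφ dθ.

The integrand becomes 6ρ^2, so

    ∭_E (6x^2 + 6y^2 + 6z^2) dV = ∫_{0}^{2π} ∫_{0}^{π/3} ∫_{0}^{7} (6ρ^2) · ρ^2 sin(φ) dρ dφ dθ.

Inner (ρ): 100842sin(φ)/5.
Middle (φ): 50421/5.
Outer (θ): 100842π/5.

Therefore the triple integral equals 100842π/5.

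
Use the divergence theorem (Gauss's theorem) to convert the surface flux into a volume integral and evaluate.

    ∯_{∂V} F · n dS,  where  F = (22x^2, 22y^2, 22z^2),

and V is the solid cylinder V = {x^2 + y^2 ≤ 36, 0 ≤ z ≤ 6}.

By the divergence theorem,

    ∯_{∂V} F · n dS = ∭_V (∇ · F) dV.

Compute the divergence:
    ∇ · F = ∂F_x/∂x + ∂F_y/∂y + ∂F_z/∂z = 44x + 44y + 44z.

In cylindrical coordinates, x = r cos(θ), y = r sin(θ), z = z, dV = r dr dθ dz, with 0 ≤ r ≤ 6, 0 ≤ θ ≤ 2π, 0 ≤ z ≤ 6.

The integrand, after substitution and multiplying by the volume element, becomes (44sqrt(2)r sin(θ + π/4) + 44z) · r, so

    ∭_V (∇·F) dV = ∫_0^{2π} ∫_0^{6} ∫_0^{6} (44sqrt(2)r sin(θ + π/4) + 44z) · r dz dr dθ.

Inner (z from 0 to 6): 264r (sqrt(2)r sin(θ + π/4) + 3).
Middle (r from 0 to 6): 19008sqrt(2)sin(θ + π/4) + 14256.
Outer (θ from 0 to 2π): 28512π.

Therefore ∯_{∂V} F · n dS = 28512π.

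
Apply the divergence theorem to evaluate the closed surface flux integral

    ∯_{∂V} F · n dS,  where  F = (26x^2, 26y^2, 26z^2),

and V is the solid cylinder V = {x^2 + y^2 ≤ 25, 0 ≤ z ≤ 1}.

By the divergence theorem,

    ∯_{∂V} F · n dS = ∭_V (∇ · F) dV.

Compute the divergence:
    ∇ · F = ∂F_x/∂x + ∂F_y/∂y + ∂F_z/∂z = 52x + 52y + 52z.

In cylindrical coordinates, x = r cos(θ), y = r sin(θ), z = z, dV = r dr dθ dz, with 0 ≤ r ≤ 5, 0 ≤ θ ≤ 2π, 0 ≤ z ≤ 1.

The integrand, after substitution and multiplying by the volume element, becomes (52sqrt(2)r sin(θ + π/4) + 52z) · r, so

    ∭_V (∇·F) dV = ∫_0^{2π} ∫_0^{5} ∫_0^{1} (52sqrt(2)r sin(θ + π/4) + 52z) · r dz dr dθ.

Inner (z from 0 to 1): 26r (2sqrt(2)r sin(θ + π/4) + 1).
Middle (r from 0 to 5): 6500sqrt(2)sin(θ + π/4)/3 + 325.
Outer (θ from 0 to 2π): 650π.

Therefore ∯_{∂V} F · n dS = 650π.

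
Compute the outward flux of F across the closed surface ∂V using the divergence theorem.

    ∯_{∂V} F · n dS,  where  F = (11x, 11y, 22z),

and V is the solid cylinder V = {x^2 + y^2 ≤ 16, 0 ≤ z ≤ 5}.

By the divergence theorem,

    ∯_{∂V} F · n dS = ∭_V (∇ · F) dV.

Compute the divergence:
    ∇ · F = ∂F_x/∂x + ∂F_y/∂y + ∂F_z/∂z = 11 + 11 + 22 = 44.

In cylindrical coordinates, x = r cos(θ), y = r sin(θ), z = z, dV = r dr dθ dz, with 0 ≤ r ≤ 4, 0 ≤ θ ≤ 2π, 0 ≤ z ≤ 5.

The integrand, after substitution and multiplying by the volume element, becomes (44) · r, so

    ∭_V (∇·F) dV = ∫_0^{2π} ∫_0^{4} ∫_0^{5} (44) · r dz dr dθ.

Inner (z from 0 to 5): 220r.
Middle (r from 0 to 4): 1760.
Outer (θ from 0 to 2π): 3520π.

Therefore ∯_{∂V} F · n dS = 3520π.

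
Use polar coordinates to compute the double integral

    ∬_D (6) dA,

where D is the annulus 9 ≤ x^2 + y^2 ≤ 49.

The region D is 3 ≤ r ≤ 7, 0 ≤ θ ≤ 2π in polar coordinates, where x = r cos(θ), y = r sin(θ), and dA = r dr dθ.

Under the substitution, the integrand becomes 6, so

    ∬_D (6) dA = ∫_{0}^{2π} ∫_{3}^{7} (6) · r dr dθ.

Inner integral (in r): ∫_{3}^{7} (6) · r dr = 120.

Outer integral (in θ): ∫_{0}^{2π} (120) dθ = 240π.

Therefore ∬_D (6) dA = 240π.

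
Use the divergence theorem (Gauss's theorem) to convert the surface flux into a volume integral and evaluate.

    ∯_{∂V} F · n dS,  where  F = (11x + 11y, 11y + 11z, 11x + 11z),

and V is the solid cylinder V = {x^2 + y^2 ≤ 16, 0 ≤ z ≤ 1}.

By the divergence theorem,

    ∯_{∂V} F · n dS = ∭_V (∇ · F) dV.

Compute the divergence:
    ∇ · F = ∂F_x/∂x + ∂F_y/∂y + ∂F_z/∂z = 11 + 11 + 11 = 33.

In cylindrical coordinates, x = r cos(θ), y = r sin(θ), z = z, dV = r dr dθ dz, with 0 ≤ r ≤ 4, 0 ≤ θ ≤ 2π, 0 ≤ z ≤ 1.

The integrand, after substitution and multiplying by the volume element, becomes (33) · r, so

    ∭_V (∇·F) dV = ∫_0^{2π} ∫_0^{4} ∫_0^{1} (33) · r dz dr dθ.

Inner (z from 0 to 1): 33r.
Middle (r from 0 to 4): 264.
Outer (θ from 0 to 2π): 528π.

Therefore ∯_{∂V} F · n dS = 528π.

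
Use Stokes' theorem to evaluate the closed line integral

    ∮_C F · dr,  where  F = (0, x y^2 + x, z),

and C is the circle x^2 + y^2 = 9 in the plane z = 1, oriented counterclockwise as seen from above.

Let S be the flat disk x^2 + y^2 ≤ 9 in the plane z = 1, with upward unit normal n̂ = ẑ. By Stokes' theorem,

    ∮_C F · dr = ∬_S (∇ × F) · n̂ dS = ∬_D (curl F)_z dA,

where D is the disk x^2 + y^2 ≤ 9.

Compute the curl of F = (0, x y^2 + x, z):
    (∇ × F)_x = ∂F_z/∂y - ∂F_y/∂z = 0,
    (∇ × F)_y = ∂F_x/∂z - ∂F_z/∂x = 0,
    (∇ × F)_z = ∂F_y/∂x - ∂F_x/∂y = y^2 + 1.

On z = 1, (curl F)_z = y^2 + 1.

Convert to polar (x = r cos θ, y = r sin θ, dA = r dr dθ); the integrand becomes r^2sin(θ)^2 + 1, so

    ∬_D (curl F)_z dA = ∫_0^{2π} ∫_0^{3} (r^2sin(θ)^2 + 1) · r dr dθ.

Inner (r from 0 to 3): 81sin(θ)^2/4 + 9/2.
Outer (θ from 0 to 2π): 117π/4.

Therefore ∮_C F · dr = 117π/4.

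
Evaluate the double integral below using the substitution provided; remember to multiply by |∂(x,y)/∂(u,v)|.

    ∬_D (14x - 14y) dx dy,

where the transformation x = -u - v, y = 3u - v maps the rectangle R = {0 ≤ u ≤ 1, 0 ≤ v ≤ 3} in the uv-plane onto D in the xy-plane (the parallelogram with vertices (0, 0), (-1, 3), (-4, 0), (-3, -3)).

Compute the Jacobian determinant of (x, y) with respect to (u, v):

    ∂(x,y)/∂(u,v) = | -1  -1 | = (-1)(-1) - (-1)(3) = 4.
                   | 3  -1 |

Its absolute value is |J| = 4 (the area scaling factor).

Substituting x = -u - v, y = 3u - v into the integrand,

    14x - 14y → -56u,

so the integral becomes

    ∬_R (-56u) · |J| du dv = ∫_0^1 ∫_0^3 (-224u) dv du.

Inner (v): -672u.
Outer (u): -336.

Therefore ∬_D (14x - 14y) dx dy = -336.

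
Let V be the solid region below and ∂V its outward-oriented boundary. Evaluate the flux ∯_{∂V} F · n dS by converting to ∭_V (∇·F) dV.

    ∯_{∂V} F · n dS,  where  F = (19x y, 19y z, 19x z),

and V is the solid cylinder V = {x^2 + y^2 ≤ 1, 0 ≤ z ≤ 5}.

By the divergence theorem,

    ∯_{∂V} F · n dS = ∭_V (∇ · F) dV.

Compute the divergence:
    ∇ · F = ∂F_x/∂x + ∂F_y/∂y + ∂F_z/∂z = 19y + 19z + 19x = 19x + 19y + 19z.

In cylindrical coordinates, x = r cos(θ), y = r sin(θ), z = z, dV = r dr dθ dz, with 0 ≤ r ≤ 1, 0 ≤ θ ≤ 2π, 0 ≤ z ≤ 5.

The integrand, after substitution and multiplying by the volume element, becomes (19sqrt(2)r sin(θ + π/4) + 19z) · r, so

    ∭_V (∇·F) dV = ∫_0^{2π} ∫_0^{1} ∫_0^{5} (19sqrt(2)r sin(θ + π/4) + 19z) · r dz dr dθ.

Inner (z from 0 to 5): 95r (2sqrt(2)r sin(θ + π/4) + 5)/2.
Middle (r from 0 to 1): 95sqrt(2)sin(θ + π/4)/3 + 475/4.
Outer (θ from 0 to 2π): 475π/2.

Therefore ∯_{∂V} F · n dS = 475π/2.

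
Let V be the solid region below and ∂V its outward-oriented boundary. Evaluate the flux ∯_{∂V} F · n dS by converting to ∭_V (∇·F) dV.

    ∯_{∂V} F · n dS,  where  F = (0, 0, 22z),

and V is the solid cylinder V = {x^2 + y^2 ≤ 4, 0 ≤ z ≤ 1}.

By the divergence theorem,

    ∯_{∂V} F · n dS = ∭_V (∇ · F) dV.

Compute the divergence:
    ∇ · F = ∂F_x/∂x + ∂F_y/∂y + ∂F_z/∂z = 0 + 0 + 22 = 22.

In cylindrical coordinates, x = r cos(θ), y = r sin(θ), z = z, dV = r dr dθ dz, with 0 ≤ r ≤ 2, 0 ≤ θ ≤ 2π, 0 ≤ z ≤ 1.

The integrand, after substitution and multiplying by the volume element, becomes (22) · r, so

    ∭_V (∇·F) dV = ∫_0^{2π} ∫_0^{2} ∫_0^{1} (22) · r dz dr dθ.

Inner (z from 0 to 1): 22r.
Middle (r from 0 to 2): 44.
Outer (θ from 0 to 2π): 88π.

Therefore ∯_{∂V} F · n dS = 88π.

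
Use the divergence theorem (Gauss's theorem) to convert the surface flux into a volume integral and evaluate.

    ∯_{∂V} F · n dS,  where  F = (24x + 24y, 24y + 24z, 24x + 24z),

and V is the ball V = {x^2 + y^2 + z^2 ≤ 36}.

By the divergence theorem,

    ∯_{∂V} F · n dS = ∭_V (∇ · F) dV.

Compute the divergence:
    ∇ · F = ∂F_x/∂x + ∂F_y/∂y + ∂F_z/∂z = 24 + 24 + 24 = 72.

In spherical coordinates, x = ρ sin(φ) cos(θ), y = ρ sin(φ) sin(θ), z = ρ cos(φ), dV = ρ^2 sin(φ) dρ dφ dθ, with 0 ≤ ρ ≤ 6, 0 ≤ φ ≤ π, 0 ≤ θ ≤ 2π.

The integrand, after substitution and multiplying by the volume element, becomes (72) · ρ^2 sin(φ), so

    ∭_V (∇·F) dV = ∫_0^{2π} ∫_0^{π} ∫_0^{6} (72) · ρ^2 sin(φ) dρ dφ dθ.

Inner (ρ from 0 to 6): 5184sin(φ).
Middle (φ from 0 to π): 10368.
Outer (θ from 0 to 2π): 20736π.

Therefore ∯_{∂V} F · n dS = 20736π.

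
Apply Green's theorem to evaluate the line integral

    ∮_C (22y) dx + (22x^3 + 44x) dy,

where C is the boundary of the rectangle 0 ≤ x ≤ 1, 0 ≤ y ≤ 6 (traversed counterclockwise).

Green's theorem converts the closed line integral into a double integral over the enclosed region D:

    ∮_C P dx + Q dy = ∬_D (∂Q/∂x - ∂P/∂y) dA.

Here P = 22y, Q = 22x^3 + 44x, so

    ∂Q/∂x = 66x^2 + 44,    ∂P/∂y = 22,
    ∂Q/∂x - ∂P/∂y = 66x^2 + 22.

D is the region 0 ≤ x ≤ 1, 0 ≤ y ≤ 6. Evaluating the double integral:

    ∬_D (66x^2 + 22) dA = ∫_0^{1} ∫_0^{6} (66x^2 + 22) dy dx.

Inner (y from 0 to 6): 396x^2 + 132.
Outer (x from 0 to 1): 264.

Therefore ∮_C P dx + Q dy = 264.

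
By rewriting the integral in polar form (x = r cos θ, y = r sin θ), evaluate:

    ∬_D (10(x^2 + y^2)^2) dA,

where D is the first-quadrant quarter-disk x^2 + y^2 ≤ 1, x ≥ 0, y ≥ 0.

The region D is 0 ≤ r ≤ 1, 0 ≤ θ ≤ π/2 in polar coordinates, where x = r cos(θ), y = r sin(θ), and dA = r dr dθ.

Under the substitution, the integrand becomes 10r^4, so

    ∬_D (10(x^2 + y^2)^2) dA = ∫_{0}^{π/2} ∫_{0}^{1} (10r^4) · r dr dθ.

Inner integral (in r): ∫_{0}^{1} (10r^4) · r dr = 5/3.

Outer integral (in θ): ∫_{0}^{π/2} (5/3) dθ = 5π/6.

Therefore ∬_D (10(x^2 + y^2)^2) dA = 5π/6.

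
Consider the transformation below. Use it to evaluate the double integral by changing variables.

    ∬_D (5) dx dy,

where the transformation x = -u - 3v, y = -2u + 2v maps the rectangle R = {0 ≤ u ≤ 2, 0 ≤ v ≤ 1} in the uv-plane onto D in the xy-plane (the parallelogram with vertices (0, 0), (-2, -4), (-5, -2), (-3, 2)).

Compute the Jacobian determinant of (x, y) with respect to (u, v):

    ∂(x,y)/∂(u,v) = | -1  -3 | = (-1)(2) - (-3)(-2) = -8.
                   | -2  2 |

Its absolute value is |J| = 8 (the area scaling factor).

Substituting x = -u - 3v, y = -2u + 2v into the integrand,

    5 → 5,

so the integral becomes

    ∬_R (5) · |J| du dv = ∫_0^2 ∫_0^1 (40) dv du.

Inner (v): 40.
Outer (u): 80.

Therefore ∬_D (5) dx dy = 80.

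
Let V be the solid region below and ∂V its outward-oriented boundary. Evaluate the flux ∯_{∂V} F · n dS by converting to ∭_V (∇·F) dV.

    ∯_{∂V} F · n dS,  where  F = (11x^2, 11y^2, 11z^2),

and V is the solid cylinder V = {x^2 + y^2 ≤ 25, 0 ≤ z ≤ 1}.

By the divergence theorem,

    ∯_{∂V} F · n dS = ∭_V (∇ · F) dV.

Compute the divergence:
    ∇ · F = ∂F_x/∂x + ∂F_y/∂y + ∂F_z/∂z = 22x + 22y + 22z.

In cylindrical coordinates, x = r cos(θ), y = r sin(θ), z = z, dV = r dr dθ dz, with 0 ≤ r ≤ 5, 0 ≤ θ ≤ 2π, 0 ≤ z ≤ 1.

The integrand, after substitution and multiplying by the volume element, becomes (22sqrt(2)r sin(θ + π/4) + 22z) · r, so

    ∭_V (∇·F) dV = ∫_0^{2π} ∫_0^{5} ∫_0^{1} (22sqrt(2)r sin(θ + π/4) + 22z) · r dz dr dθ.

Inner (z from 0 to 1): 11r (2sqrt(2)r sin(θ + π/4) + 1).
Middle (r from 0 to 5): 2750sqrt(2)sin(θ + π/4)/3 + 275/2.
Outer (θ from 0 to 2π): 275π.

Therefore ∯_{∂V} F · n dS = 275π.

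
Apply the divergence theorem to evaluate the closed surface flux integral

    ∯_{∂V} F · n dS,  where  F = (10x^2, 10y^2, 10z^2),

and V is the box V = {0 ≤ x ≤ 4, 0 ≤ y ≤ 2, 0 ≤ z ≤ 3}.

By the divergence theorem,

    ∯_{∂V} F · n dS = ∭_V (∇ · F) dV.

Compute the divergence:
    ∇ · F = ∂F_x/∂x + ∂F_y/∂y + ∂F_z/∂z = 20x + 20y + 20z.

V is a rectangular box, so dV = dx dy dz with 0 ≤ x ≤ 4, 0 ≤ y ≤ 2, 0 ≤ z ≤ 3.

Integrate (20x + 20y + 20z) over V as an iterated integral:

    ∭_V (∇·F) dV = ∫_0^{4} ∫_0^{2} ∫_0^{3} (20x + 20y + 20z) dz dy dx.

Inner (z from 0 to 3): 60x + 60y + 90.
Middle (y from 0 to 2): 120x + 300.
Outer (x from 0 to 4): 2160.

Therefore ∯_{∂V} F · n dS = 2160.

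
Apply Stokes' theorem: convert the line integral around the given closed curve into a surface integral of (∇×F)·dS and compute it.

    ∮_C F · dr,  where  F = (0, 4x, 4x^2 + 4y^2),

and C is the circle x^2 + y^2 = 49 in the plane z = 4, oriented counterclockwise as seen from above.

Let S be the flat disk x^2 + y^2 ≤ 49 in the plane z = 4, with upward unit normal n̂ = ẑ. By Stokes' theorem,

    ∮_C F · dr = ∬_S (∇ × F) · n̂ dS = ∬_D (curl F)_z dA,

where D is the disk x^2 + y^2 ≤ 49.

Compute the curl of F = (0, 4x, 4x^2 + 4y^2):
    (∇ × F)_x = ∂F_z/∂y - ∂F_y/∂z = 8y,
    (∇ × F)_y = ∂F_x/∂z - ∂F_z/∂x = -8x,
    (∇ × F)_z = ∂F_y/∂x - ∂F_x/∂y = 4.

On z = 4, (curl F)_z = 4.

Convert to polar (x = r cos θ, y = r sin θ, dA = r dr dθ); the integrand becomes 4, so

    ∬_D (curl F)_z dA = ∫_0^{2π} ∫_0^{7} (4) · r dr dθ.

Inner (r from 0 to 7): 98.
Outer (θ from 0 to 2π): 196π.

Therefore ∮_C F · dr = 196π.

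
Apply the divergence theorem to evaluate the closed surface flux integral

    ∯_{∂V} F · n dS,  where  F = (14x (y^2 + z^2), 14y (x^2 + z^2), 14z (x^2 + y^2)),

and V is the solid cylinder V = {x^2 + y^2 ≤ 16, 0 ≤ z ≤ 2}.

By the divergence theorem,

    ∯_{∂V} F · n dS = ∭_V (∇ · F) dV.

Compute the divergence:
    ∇ · F = ∂F_x/∂x + ∂F_y/∂y + ∂F_z/∂z = 14y^2 + 14z^2 + 14x^2 + 14z^2 + 14x^2 + 14y^2 = 28x^2 + 28y^2 + 28z^2.

In cylindrical coordinates, x = r cos(θ), y = r sin(θ), z = z, dV = r dr dθ dz, with 0 ≤ r ≤ 4, 0 ≤ θ ≤ 2π, 0 ≤ z ≤ 2.

The integrand, after substitution and multiplying by the volume element, becomes (28r^2 + 28z^2) · r, so

    ∭_V (∇·F) dV = ∫_0^{2π} ∫_0^{4} ∫_0^{2} (28r^2 + 28z^2) · r dz dr dθ.

Inner (z from 0 to 2): 56r (r^2 + 4/3).
Middle (r from 0 to 4): 12544/3.
Outer (θ from 0 to 2π): 25088π/3.

Therefore ∯_{∂V} F · n dS = 25088π/3.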